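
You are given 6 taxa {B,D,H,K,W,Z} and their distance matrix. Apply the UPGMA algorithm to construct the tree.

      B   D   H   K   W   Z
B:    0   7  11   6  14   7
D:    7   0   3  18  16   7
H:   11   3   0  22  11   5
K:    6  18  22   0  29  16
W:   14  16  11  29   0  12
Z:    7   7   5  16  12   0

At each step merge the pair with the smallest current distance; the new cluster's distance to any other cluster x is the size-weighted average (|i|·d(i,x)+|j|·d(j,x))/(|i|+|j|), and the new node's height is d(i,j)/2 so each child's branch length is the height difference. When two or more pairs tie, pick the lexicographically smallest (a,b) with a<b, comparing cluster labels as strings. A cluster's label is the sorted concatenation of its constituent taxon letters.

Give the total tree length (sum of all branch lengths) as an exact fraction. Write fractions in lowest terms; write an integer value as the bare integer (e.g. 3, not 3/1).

step 1: merge (D,H) at d=3; branch lengths D→3/2, H→3/2; new cluster DH
  updated: d(B,DH)=9, d(DH,K)=20, d(DH,W)=27/2, d(DH,Z)=6
step 2: merge (B,K) at d=6; branch lengths B→3, K→3; new cluster BK
  updated: d(BK,DH)=29/2, d(BK,W)=43/2, d(BK,Z)=23/2
step 3: merge (DH,Z) at d=6; branch lengths DH→3/2, Z→3; new cluster DHZ
  updated: d(BK,DHZ)=27/2, d(DHZ,W)=13
step 4: merge (DHZ,W) at d=13; branch lengths DHZ→7/2, W→13/2; new cluster DHWZ
  updated: d(BK,DHWZ)=31/2
step 5: merge (BK,DHWZ) at d=31/2; branch lengths BK→19/4, DHWZ→5/4; new cluster BDHKWZ
final tree: ((B:3,K:3):19/4,(((D:3/2,H:3/2):3/2,Z:3):7/2,W:13/2):5/4)
total length: 59/2

59/2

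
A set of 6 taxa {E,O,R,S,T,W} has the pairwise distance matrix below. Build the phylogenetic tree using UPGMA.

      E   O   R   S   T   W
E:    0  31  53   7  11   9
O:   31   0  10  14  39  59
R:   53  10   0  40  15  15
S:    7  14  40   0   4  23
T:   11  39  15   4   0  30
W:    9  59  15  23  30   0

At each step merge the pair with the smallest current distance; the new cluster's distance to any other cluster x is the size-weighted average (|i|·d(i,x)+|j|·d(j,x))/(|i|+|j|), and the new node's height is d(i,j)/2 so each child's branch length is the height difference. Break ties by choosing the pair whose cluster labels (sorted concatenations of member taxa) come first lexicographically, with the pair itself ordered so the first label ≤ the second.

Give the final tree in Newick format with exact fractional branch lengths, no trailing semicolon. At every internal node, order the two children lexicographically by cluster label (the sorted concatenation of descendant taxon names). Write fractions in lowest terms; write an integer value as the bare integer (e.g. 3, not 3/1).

step 1: merge (S,T) at d=4; branch lengths S→2, T→2; new cluster ST
  updated: d(E,ST)=9, d(O,ST)=53/2, d(R,ST)=55/2, d(ST,W)=53/2
step 2: merge (E,ST) at d=9; branch lengths E→9/2, ST→5/2; new cluster EST
  updated: d(EST,O)=28, d(EST,R)=36, d(EST,W)=62/3
step 3: merge (O,R) at d=10; branch lengths O→5, R→5; new cluster OR
  updated: d(EST,OR)=32, d(OR,W)=37
step 4: merge (EST,W) at d=62/3; branch lengths EST→35/6, W→31/3; new cluster ESTW
  updated: d(ESTW,OR)=133/4
step 5: merge (ESTW,OR) at d=133/4; branch lengths ESTW→151/24, OR→93/8; new cluster EORSTW
final tree: (((E:9/2,(S:2,T:2):5/2):35/6,W:31/3):151/24,(O:5,R:5):93/8)
total length: 661/12

(((E:9/2,(S:2,T:2):5/2):35/6,W:31/3):151/24,(O:5,R:5):93/8)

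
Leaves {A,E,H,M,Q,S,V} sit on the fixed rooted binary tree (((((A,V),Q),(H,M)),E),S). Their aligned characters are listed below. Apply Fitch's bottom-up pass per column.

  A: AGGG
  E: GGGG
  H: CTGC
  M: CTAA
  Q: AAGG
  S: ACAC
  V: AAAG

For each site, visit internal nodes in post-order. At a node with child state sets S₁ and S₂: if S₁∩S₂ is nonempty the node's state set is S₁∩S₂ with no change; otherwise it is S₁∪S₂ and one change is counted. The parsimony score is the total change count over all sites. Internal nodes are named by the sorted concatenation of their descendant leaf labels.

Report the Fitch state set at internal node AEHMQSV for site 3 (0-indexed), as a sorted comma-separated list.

site 0, node AV: A={A} ∩ V={A} → {A} (+0)
site 0, node AQV: AV={A} ∩ Q={A} → {A} (+0)
site 0, node HM: H={C} ∩ M={C} → {C} (+0)
site 0, node AHMQV: AQV={A} ∪ HM={C} → {A,C} (+1)
site 0, node AEHMQV: AHMQV={A,C} ∪ E={G} → {A,C,G} (+1)
site 0, node AEHMQSV: AEHMQV={A,C,G} ∩ S={A} → {A} (+0)
site 1, node AV: A={G} ∪ V={A} → {A,G} (+1)
site 1, node AQV: AV={A,G} ∩ Q={A} → {A} (+0)
site 1, node HM: H={T} ∩ M={T} → {T} (+0)
site 1, node AHMQV: AQV={A} ∪ HM={T} → {A,T} (+1)
site 1, node AEHMQV: AHMQV={A,T} ∪ E={G} → {A,G,T} (+1)
site 1, node AEHMQSV: AEHMQV={A,G,T} ∪ S={C} → {A,C,G,T} (+1)
site 2, node AV: A={G} ∪ V={A} → {A,G} (+1)
site 2, node AQV: AV={A,G} ∩ Q={G} → {G} (+0)
site 2, node HM: H={G} ∪ M={A} → {A,G} (+1)
site 2, node AHMQV: AQV={G} ∩ HM={A,G} → {G} (+0)
site 2, node AEHMQV: AHMQV={G} ∩ E={G} → {G} (+0)
site 2, node AEHMQSV: AEHMQV={G} ∪ S={A} → {A,G} (+1)
site 3, node AV: A={G} ∩ V={G} → {G} (+0)
site 3, node AQV: AV={G} ∩ Q={G} → {G} (+0)
site 3, node HM: H={C} ∪ M={A} → {A,C} (+1)
site 3, node AHMQV: AQV={G} ∪ HM={A,C} → {A,C,G} (+1)
site 3, node AEHMQV: AHMQV={A,C,G} ∩ E={G} → {G} (+0)
site 3, node AEHMQSV: AEHMQV={G} ∪ S={C} → {C,G} (+1)
per-site changes: [2, 4, 3, 3]; total = 12

C,G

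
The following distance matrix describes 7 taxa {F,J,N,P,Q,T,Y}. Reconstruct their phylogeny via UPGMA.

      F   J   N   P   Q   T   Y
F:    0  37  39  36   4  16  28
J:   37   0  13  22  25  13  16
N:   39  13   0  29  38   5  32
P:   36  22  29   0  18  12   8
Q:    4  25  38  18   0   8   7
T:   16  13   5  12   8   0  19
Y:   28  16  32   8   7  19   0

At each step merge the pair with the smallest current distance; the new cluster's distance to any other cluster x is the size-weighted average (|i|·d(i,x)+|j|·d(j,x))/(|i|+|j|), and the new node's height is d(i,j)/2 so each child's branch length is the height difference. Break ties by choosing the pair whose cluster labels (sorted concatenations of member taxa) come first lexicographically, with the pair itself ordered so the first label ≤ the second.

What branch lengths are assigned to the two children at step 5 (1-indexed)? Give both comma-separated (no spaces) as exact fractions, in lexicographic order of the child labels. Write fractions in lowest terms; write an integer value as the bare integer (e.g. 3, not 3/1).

13/3,41/6

step 1: merge (F,Q) at d=4; branch lengths F→2, Q→2; new cluster FQ
  updated: d(FQ,J)=31, d(FQ,N)=77/2, d(FQ,P)=27, d(FQ,T)=12, d(FQ,Y)=35/2
step 2: merge (N,T) at d=5; branch lengths N→5/2, T→5/2; new cluster NT
  updated: d(FQ,NT)=101/4, d(J,NT)=13, d(NT,P)=41/2, d(NT,Y)=51/2
step 3: merge (P,Y) at d=8; branch lengths P→4, Y→4; new cluster PY
  updated: d(FQ,PY)=89/4, d(J,PY)=19, d(NT,PY)=23
step 4: merge (J,NT) at d=13; branch lengths J→13/2, NT→4; new cluster JNT
  updated: d(FQ,JNT)=163/6, d(JNT,PY)=65/3
step 5: merge (JNT,PY) at d=65/3; branch lengths JNT→13/3, PY→41/6; new cluster JNPTY
  updated: d(FQ,JNPTY)=126/5
step 6: merge (FQ,JNPTY) at d=126/5; branch lengths FQ→53/5, JNPTY→53/30; new cluster FJNPQTY
final tree: ((F:2,Q:2):53/5,((J:13/2,(N:5/2,T:5/2):4):13/3,(P:4,Y:4):41/6):53/30)
total length: 1531/30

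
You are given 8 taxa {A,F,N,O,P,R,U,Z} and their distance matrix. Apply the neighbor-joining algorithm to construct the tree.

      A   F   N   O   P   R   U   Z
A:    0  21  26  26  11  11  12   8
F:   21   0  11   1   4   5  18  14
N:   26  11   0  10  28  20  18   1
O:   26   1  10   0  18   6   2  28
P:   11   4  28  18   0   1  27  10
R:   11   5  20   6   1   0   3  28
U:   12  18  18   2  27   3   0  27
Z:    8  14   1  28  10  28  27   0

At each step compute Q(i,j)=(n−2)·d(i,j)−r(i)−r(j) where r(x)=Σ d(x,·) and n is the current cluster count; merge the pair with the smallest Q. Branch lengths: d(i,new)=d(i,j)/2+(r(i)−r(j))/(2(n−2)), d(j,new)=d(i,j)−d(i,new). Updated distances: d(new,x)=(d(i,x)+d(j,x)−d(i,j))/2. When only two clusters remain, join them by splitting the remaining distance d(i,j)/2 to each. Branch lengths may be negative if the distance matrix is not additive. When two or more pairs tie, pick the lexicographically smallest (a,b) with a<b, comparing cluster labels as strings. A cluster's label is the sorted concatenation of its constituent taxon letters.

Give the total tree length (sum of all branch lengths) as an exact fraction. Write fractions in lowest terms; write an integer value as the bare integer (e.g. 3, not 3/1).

2315/64

1. join N+Z (d=1, Q=-224) ⇒ NZ; edges |N|=1/3, |Z|=2/3
  updated: d(A,NZ)=33/2, d(F,NZ)=12, d(NZ,O)=37/2, d(NZ,P)=37/2, d(NZ,R)=47/2, d(NZ,U)=22
2. join O+U (d=2, Q=-291/2) ⇒ OU; edges |O|=-1/4, |U|=9/4
  updated: d(A,OU)=18, d(F,OU)=17/2, d(NZ,OU)=77/4, d(OU,P)=43/2, d(OU,R)=7/2
3. join A+NZ (d=33/2, Q=-405/4) ⇒ ANZ; edges |A|=215/32, |NZ|=313/32
  updated: d(ANZ,F)=33/4, d(ANZ,OU)=83/8, d(ANZ,P)=13/2, d(ANZ,R)=9
4. join OU+R (d=7/2, Q=-415/8) ⇒ ORU; edges |OU|=287/48, |R|=-119/48
  updated: d(ANZ,ORU)=127/16, d(F,ORU)=5, d(ORU,P)=19/2
5. join ANZ+P (d=13/2, Q=-475/16) ⇒ ANPZ; edges |ANZ|=251/64, |P|=165/64
  updated: d(ANPZ,F)=23/8, d(ANPZ,ORU)=175/32
6. join ANPZ+F (d=23/8, Q=-427/32) ⇒ AFNPZ; edges |ANPZ|=107/64, |F|=77/64
  updated: d(AFNPZ,ORU)=243/64
7. join AFNPZ+ORU (d=243/64) ⇒ AFNOPRUZ; edges |AFNPZ|=243/128, |ORU|=243/128
final tree: ((((A:215/32,(N:1/3,Z:2/3):313/32):251/64,P:165/64):107/64,F:77/64):243/128,((O:-1/4,U:9/4):287/48,R:-119/48):243/128)
total length: 2315/64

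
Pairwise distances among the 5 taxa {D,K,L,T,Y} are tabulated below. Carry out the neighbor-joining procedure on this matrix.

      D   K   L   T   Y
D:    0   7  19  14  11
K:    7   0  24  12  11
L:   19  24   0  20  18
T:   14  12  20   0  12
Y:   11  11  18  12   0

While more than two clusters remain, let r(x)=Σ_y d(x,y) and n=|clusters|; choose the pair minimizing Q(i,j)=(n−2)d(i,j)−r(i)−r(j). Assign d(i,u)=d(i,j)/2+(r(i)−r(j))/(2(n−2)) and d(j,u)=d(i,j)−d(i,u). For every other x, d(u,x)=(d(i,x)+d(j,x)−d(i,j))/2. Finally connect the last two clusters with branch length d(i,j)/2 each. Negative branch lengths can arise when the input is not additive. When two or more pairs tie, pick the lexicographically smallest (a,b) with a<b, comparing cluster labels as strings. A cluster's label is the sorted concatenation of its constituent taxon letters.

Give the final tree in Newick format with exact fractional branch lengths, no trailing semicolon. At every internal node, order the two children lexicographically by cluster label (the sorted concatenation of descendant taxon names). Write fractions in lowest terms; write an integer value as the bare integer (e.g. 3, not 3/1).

iteration 1: select D,K (d=7, Q=-84); attach at lengths (3, 4); label the merged cluster DK
  updated: d(DK,L)=18, d(DK,T)=19/2, d(DK,Y)=15/2
iteration 2: select DK,T (d=19/2, Q=-115/2); attach at lengths (25/8, 51/8); label the merged cluster DKT
  updated: d(DKT,L)=57/4, d(DKT,Y)=5
iteration 3: select DKT,L (d=57/4, Q=-149/4); attach at lengths (5/8, 109/8); label the merged cluster DKLT
  updated: d(DKLT,Y)=35/8
iteration 4: select DKLT,Y (d=35/8); attach at lengths (35/16, 35/16); label the merged cluster DKLTY
final tree: ((((D:3,K:4):25/8,T:51/8):5/8,L:109/8):35/16,Y:35/16)
total length: 281/8

((((D:3,K:4):25/8,T:51/8):5/8,L:109/8):35/16,Y:35/16)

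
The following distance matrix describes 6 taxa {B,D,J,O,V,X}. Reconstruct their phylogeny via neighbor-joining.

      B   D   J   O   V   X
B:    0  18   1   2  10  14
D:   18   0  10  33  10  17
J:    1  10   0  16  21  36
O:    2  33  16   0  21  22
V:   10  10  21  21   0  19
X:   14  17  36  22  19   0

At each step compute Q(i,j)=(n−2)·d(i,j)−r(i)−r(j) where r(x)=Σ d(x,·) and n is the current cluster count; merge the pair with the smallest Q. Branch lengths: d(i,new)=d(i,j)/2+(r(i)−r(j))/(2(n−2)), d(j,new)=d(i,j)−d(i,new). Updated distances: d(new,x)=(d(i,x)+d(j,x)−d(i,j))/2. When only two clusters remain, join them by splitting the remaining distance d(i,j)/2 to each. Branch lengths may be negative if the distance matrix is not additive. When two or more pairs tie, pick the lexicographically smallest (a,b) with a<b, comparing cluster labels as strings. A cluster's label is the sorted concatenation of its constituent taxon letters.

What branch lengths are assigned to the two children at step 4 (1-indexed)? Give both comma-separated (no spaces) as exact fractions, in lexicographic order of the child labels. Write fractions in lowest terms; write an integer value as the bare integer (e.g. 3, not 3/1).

step 1: merge (D,J) at d=10, Q=-132; branch lengths D→11/2, J→9/2; new cluster DJ
  updated: d(B,DJ)=9/2, d(DJ,O)=39/2, d(DJ,V)=21/2, d(DJ,X)=43/2
step 2: merge (B,O) at d=2, Q=-89; branch lengths B→-14/3, O→20/3; new cluster BO
  updated: d(BO,DJ)=11, d(BO,V)=29/2, d(BO,X)=17
step 3: merge (BO,X) at d=17, Q=-66; branch lengths BO→19/4, X→49/4; new cluster BOX
  updated: d(BOX,DJ)=31/4, d(BOX,V)=33/4
step 4: merge (BOX,DJ) at d=31/4, Q=-53/2; branch lengths BOX→11/4, DJ→5; new cluster BDJOX
  updated: d(BDJOX,V)=11/2
step 5: merge (BDJOX,V) at d=11/2; branch lengths BDJOX→11/4, V→11/4; new cluster BDJOVX
final tree: ((((B:-14/3,O:20/3):19/4,X:49/4):11/4,(D:11/2,J:9/2):5):11/4,V:11/4)
total length: 169/4

11/4,5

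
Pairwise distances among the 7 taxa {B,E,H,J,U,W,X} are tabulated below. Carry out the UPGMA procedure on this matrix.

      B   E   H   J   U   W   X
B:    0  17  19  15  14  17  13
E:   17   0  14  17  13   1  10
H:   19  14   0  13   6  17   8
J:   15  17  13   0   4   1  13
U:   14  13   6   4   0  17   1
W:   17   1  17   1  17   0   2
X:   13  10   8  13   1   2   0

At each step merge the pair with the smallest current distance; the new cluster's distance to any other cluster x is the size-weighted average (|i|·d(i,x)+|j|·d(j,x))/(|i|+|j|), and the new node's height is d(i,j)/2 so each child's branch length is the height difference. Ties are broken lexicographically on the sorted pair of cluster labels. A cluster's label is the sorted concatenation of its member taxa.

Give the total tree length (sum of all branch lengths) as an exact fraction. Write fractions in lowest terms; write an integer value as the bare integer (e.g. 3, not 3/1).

step 1: merge (E,W) at d=1; branch lengths E→1/2, W→1/2; new cluster EW
  updated: d(B,EW)=17, d(EW,H)=31/2, d(EW,J)=9, d(EW,U)=15, d(EW,X)=6
step 2: merge (U,X) at d=1; branch lengths U→1/2, X→1/2; new cluster UX
  updated: d(B,UX)=27/2, d(EW,UX)=21/2, d(H,UX)=7, d(J,UX)=17/2
step 3: merge (H,UX) at d=7; branch lengths H→7/2, UX→3; new cluster HUX
  updated: d(B,HUX)=46/3, d(EW,HUX)=73/6, d(HUX,J)=10
step 4: merge (EW,J) at d=9; branch lengths EW→4, J→9/2; new cluster EJW
  updated: d(B,EJW)=49/3, d(EJW,HUX)=103/9
step 5: merge (EJW,HUX) at d=103/9; branch lengths EJW→11/9, HUX→20/9; new cluster EHJUWX
  updated: d(B,EHJUWX)=95/6
step 6: merge (B,EHJUWX) at d=95/6; branch lengths B→95/12, EHJUWX→79/36; new cluster BEHJUWX
final tree: (B:95/12,(((E:1/2,W:1/2):4,J:9/2):11/9,(H:7/2,(U:1/2,X:1/2):3):20/9):79/36)
total length: 275/9

275/9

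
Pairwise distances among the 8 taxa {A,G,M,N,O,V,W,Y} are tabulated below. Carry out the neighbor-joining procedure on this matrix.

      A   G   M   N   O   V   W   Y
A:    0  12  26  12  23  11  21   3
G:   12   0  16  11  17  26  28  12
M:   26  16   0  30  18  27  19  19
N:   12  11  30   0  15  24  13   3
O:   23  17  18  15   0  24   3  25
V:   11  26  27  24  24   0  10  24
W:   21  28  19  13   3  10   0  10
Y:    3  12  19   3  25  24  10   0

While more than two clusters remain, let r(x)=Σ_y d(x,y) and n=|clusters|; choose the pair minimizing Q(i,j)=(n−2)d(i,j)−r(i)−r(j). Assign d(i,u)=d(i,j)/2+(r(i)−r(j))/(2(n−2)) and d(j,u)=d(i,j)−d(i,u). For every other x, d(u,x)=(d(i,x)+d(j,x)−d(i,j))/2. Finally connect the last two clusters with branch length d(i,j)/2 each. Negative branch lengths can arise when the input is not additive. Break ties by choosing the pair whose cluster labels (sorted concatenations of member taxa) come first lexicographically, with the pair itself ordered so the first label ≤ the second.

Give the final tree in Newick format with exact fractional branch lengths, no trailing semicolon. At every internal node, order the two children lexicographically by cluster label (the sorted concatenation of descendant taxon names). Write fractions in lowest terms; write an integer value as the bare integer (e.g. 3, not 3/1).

((((A:6/5,V:49/5):9/2,(N:23/8,Y:1/8):17/4):7/8,(G:21/4,M:43/4):29/8):59/16,(O:13/4,W:-1/4):59/16)

1. join O+W (d=3, Q=-211) ⇒ OW; edges |O|=13/4, |W|=-1/4
  updated: d(A,OW)=41/2, d(G,OW)=21, d(M,OW)=17, d(N,OW)=25/2, d(OW,V)=31/2, d(OW,Y)=16
2. join A+V (d=11, Q=-157) ⇒ AV; edges |A|=6/5, |V|=49/5
  updated: d(AV,G)=27/2, d(AV,M)=21, d(AV,N)=25/2, d(AV,OW)=25/2, d(AV,Y)=8
3. join N+Y (d=3, Q=-115) ⇒ NY; edges |N|=23/8, |Y|=1/8
  updated: d(AV,NY)=35/4, d(G,NY)=10, d(M,NY)=23, d(NY,OW)=51/4
4. join G+M (d=16, Q=-179/2) ⇒ GM; edges |G|=21/4, |M|=43/4
  updated: d(AV,GM)=37/4, d(GM,NY)=17/2, d(GM,OW)=11
5. join AV+NY (d=35/4, Q=-43) ⇒ ANVY; edges |AV|=9/2, |NY|=17/4
  updated: d(ANVY,GM)=9/2, d(ANVY,OW)=33/4
6. join ANVY+GM (d=9/2, Q=-95/4) ⇒ AGMNVY; edges |ANVY|=7/8, |GM|=29/8
  updated: d(AGMNVY,OW)=59/8
7. join AGMNVY+OW (d=59/8) ⇒ AGMNOVWY; edges |AGMNVY|=59/16, |OW|=59/16
final tree: ((((A:6/5,V:49/5):9/2,(N:23/8,Y:1/8):17/4):7/8,(G:21/4,M:43/4):29/8):59/16,(O:13/4,W:-1/4):59/16)
total length: 429/8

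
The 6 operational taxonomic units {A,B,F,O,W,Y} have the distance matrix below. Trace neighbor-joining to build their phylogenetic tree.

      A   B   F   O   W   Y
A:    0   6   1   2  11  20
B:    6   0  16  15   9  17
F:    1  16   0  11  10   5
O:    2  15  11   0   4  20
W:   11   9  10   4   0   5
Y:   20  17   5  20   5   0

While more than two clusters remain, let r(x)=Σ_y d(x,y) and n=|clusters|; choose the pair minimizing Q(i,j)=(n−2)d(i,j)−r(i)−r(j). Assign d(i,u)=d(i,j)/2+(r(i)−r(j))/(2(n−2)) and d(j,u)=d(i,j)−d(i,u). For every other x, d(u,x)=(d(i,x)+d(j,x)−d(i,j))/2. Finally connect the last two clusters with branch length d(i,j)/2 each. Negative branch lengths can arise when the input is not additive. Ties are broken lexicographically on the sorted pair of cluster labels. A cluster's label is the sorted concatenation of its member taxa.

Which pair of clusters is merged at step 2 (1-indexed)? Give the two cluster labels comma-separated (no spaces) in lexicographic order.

step 1: merge (F,Y) at d=5, Q=-90; branch lengths F→-1/2, Y→11/2; new cluster FY
  updated: d(A,FY)=8, d(B,FY)=14, d(FY,O)=13, d(FY,W)=5
step 2: merge (A,O) at d=2, Q=-55; branch lengths A→-1/6, O→13/6; new cluster AO
  updated: d(AO,B)=19/2, d(AO,FY)=19/2, d(AO,W)=13/2
step 3: merge (AO,B) at d=19/2, Q=-39; branch lengths AO→3, B→13/2; new cluster ABO
  updated: d(ABO,FY)=7, d(ABO,W)=3
step 4: merge (ABO,FY) at d=7, Q=-15; branch lengths ABO→5/2, FY→9/2; new cluster ABFOY
  updated: d(ABFOY,W)=1/2
step 5: merge (ABFOY,W) at d=1/2; branch lengths ABFOY→1/4, W→1/4; new cluster ABFOWY
final tree: ((((A:-1/6,O:13/6):3,B:13/2):5/2,(F:-1/2,Y:11/2):9/2):1/4,W:1/4)
total length: 24

A,O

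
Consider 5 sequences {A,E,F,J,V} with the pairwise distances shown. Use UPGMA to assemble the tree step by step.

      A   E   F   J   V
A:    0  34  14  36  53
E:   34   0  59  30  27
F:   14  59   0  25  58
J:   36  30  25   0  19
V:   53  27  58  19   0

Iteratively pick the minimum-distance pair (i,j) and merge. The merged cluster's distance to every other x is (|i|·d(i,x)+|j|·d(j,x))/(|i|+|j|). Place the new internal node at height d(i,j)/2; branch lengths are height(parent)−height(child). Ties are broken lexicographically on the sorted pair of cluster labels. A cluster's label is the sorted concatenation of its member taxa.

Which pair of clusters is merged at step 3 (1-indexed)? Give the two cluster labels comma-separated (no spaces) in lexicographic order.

iteration 1: select A,F (d=14); attach at lengths (7, 7); label the merged cluster AF
  updated: d(AF,E)=93/2, d(AF,J)=61/2, d(AF,V)=111/2
iteration 2: select J,V (d=19); attach at lengths (19/2, 19/2); label the merged cluster JV
  updated: d(AF,JV)=43, d(E,JV)=57/2
iteration 3: select E,JV (d=57/2); attach at lengths (57/4, 19/4); label the merged cluster EJV
  updated: d(AF,EJV)=265/6
iteration 4: select AF,EJV (d=265/6); attach at lengths (181/12, 47/6); label the merged cluster AEFJV
final tree: ((A:7,F:7):181/12,(E:57/4,(J:19/2,V:19/2):19/4):47/6)
total length: 899/12

E,JV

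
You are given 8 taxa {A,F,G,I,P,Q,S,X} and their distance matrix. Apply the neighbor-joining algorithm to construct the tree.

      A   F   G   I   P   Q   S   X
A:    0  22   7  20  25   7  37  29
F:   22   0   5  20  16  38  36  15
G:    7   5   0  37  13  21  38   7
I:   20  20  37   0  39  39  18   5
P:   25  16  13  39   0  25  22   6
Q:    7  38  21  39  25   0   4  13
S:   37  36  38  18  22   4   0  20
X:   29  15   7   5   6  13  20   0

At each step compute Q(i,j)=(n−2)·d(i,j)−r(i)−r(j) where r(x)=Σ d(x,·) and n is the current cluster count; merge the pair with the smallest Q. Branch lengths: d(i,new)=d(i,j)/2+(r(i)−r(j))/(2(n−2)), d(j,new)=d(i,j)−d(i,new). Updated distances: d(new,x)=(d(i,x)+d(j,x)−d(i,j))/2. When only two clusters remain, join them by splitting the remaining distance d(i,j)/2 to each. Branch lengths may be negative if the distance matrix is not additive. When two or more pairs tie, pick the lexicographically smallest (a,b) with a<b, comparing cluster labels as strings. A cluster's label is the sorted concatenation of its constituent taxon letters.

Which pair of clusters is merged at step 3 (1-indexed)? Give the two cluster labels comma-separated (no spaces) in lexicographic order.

step 1: merge (Q,S) at d=4, Q=-298; branch lengths Q→-1/3, S→13/3; new cluster QS
  updated: d(A,QS)=20, d(F,QS)=35, d(G,QS)=55/2, d(I,QS)=53/2, d(P,QS)=43/2, d(QS,X)=29/2
step 2: merge (I,X) at d=5, Q=-199; branch lengths I→48/5, X→-23/5; new cluster IX
  updated: d(A,IX)=22, d(F,IX)=15, d(G,IX)=39/2, d(IX,P)=20, d(IX,QS)=18
step 3: merge (F,G) at d=5, Q=-145; branch lengths F→41/8, G→-1/8; new cluster FG
  updated: d(A,FG)=12, d(FG,IX)=59/4, d(FG,P)=12, d(FG,QS)=115/4
step 4: merge (A,FG) at d=12, Q=-221/2; branch lengths A→95/12, FG→49/12; new cluster AFG
  updated: d(AFG,IX)=99/8, d(AFG,P)=25/2, d(AFG,QS)=147/8
step 5: merge (AFG,P) at d=25/2, Q=-289/4; branch lengths AFG→57/16, P→143/16; new cluster AFGP
  updated: d(AFGP,IX)=159/16, d(AFGP,QS)=219/16
step 6: merge (AFGP,IX) at d=159/16, Q=-333/8; branch lengths AFGP→45/16, IX→57/8; new cluster AFGIPX
  updated: d(AFGIPX,QS)=87/8
step 7: merge (AFGIPX,QS) at d=87/8; branch lengths AFGIPX→87/16, QS→87/16; new cluster AFGIPQSX
final tree: ((((A:95/12,(F:41/8,G:-1/8):49/12):57/16,P:143/16):45/16,(I:48/5,X:-23/5):57/8):87/16,(Q:-1/3,S:13/3):87/16)
total length: 949/16

F,G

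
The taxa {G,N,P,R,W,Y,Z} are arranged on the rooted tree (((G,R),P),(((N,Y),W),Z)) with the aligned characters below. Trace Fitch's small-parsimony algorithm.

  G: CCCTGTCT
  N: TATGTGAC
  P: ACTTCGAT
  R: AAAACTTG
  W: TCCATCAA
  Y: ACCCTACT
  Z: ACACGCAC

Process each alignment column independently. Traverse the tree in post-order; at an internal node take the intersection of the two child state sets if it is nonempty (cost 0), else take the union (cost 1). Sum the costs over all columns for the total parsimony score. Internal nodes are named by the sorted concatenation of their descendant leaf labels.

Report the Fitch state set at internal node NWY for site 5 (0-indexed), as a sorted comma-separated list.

[col 0] GR: children G:{C}, R:{A} ∪→ {A,C}; cost 1
[col 0] GPR: children GR:{A,C}, P:{A} ∩→ {A}; cost 0
[col 0] NY: children N:{T}, Y:{A} ∪→ {A,T}; cost 1
[col 0] NWY: children NY:{A,T}, W:{T} ∩→ {T}; cost 0
[col 0] NWYZ: children NWY:{T}, Z:{A} ∪→ {A,T}; cost 1
[col 0] GNPRWYZ: children GPR:{A}, NWYZ:{A,T} ∩→ {A}; cost 0
[col 1] GR: children G:{C}, R:{A} ∪→ {A,C}; cost 1
[col 1] GPR: children GR:{A,C}, P:{C} ∩→ {C}; cost 0
[col 1] NY: children N:{A}, Y:{C} ∪→ {A,C}; cost 1
[col 1] NWY: children NY:{A,C}, W:{C} ∩→ {C}; cost 0
[col 1] NWYZ: children NWY:{C}, Z:{C} ∩→ {C}; cost 0
[col 1] GNPRWYZ: children GPR:{C}, NWYZ:{C} ∩→ {C}; cost 0
[col 2] GR: children G:{C}, R:{A} ∪→ {A,C}; cost 1
[col 2] GPR: children GR:{A,C}, P:{T} ∪→ {A,C,T}; cost 1
[col 2] NY: children N:{T}, Y:{C} ∪→ {C,T}; cost 1
[col 2] NWY: children NY:{C,T}, W:{C} ∩→ {C}; cost 0
[col 2] NWYZ: children NWY:{C}, Z:{A} ∪→ {A,C}; cost 1
[col 2] GNPRWYZ: children GPR:{A,C,T}, NWYZ:{A,C} ∩→ {A,C}; cost 0
[col 3] GR: children G:{T}, R:{A} ∪→ {A,T}; cost 1
[col 3] GPR: children GR:{A,T}, P:{T} ∩→ {T}; cost 0
[col 3] NY: children N:{G}, Y:{C} ∪→ {C,G}; cost 1
[col 3] NWY: children NY:{C,G}, W:{A} ∪→ {A,C,G}; cost 1
[col 3] NWYZ: children NWY:{A,C,G}, Z:{C} ∩→ {C}; cost 0
[col 3] GNPRWYZ: children GPR:{T}, NWYZ:{C} ∪→ {C,T}; cost 1
[col 4] GR: children G:{G}, R:{C} ∪→ {C,G}; cost 1
[col 4] GPR: children GR:{C,G}, P:{C} ∩→ {C}; cost 0
[col 4] NY: children N:{T}, Y:{T} ∩→ {T}; cost 0
[col 4] NWY: children NY:{T}, W:{T} ∩→ {T}; cost 0
[col 4] NWYZ: children NWY:{T}, Z:{G} ∪→ {G,T}; cost 1
[col 4] GNPRWYZ: children GPR:{C}, NWYZ:{G,T} ∪→ {C,G,T}; cost 1
[col 5] GR: children G:{T}, R:{T} ∩→ {T}; cost 0
[col 5] GPR: children GR:{T}, P:{G} ∪→ {G,T}; cost 1
[col 5] NY: children N:{G}, Y:{A} ∪→ {A,G}; cost 1
[col 5] NWY: children NY:{A,G}, W:{C} ∪→ {A,C,G}; cost 1
[col 5] NWYZ: children NWY:{A,C,G}, Z:{C} ∩→ {C}; cost 0
[col 5] GNPRWYZ: children GPR:{G,T}, NWYZ:{C} ∪→ {C,G,T}; cost 1
[col 6] GR: children G:{C}, R:{T} ∪→ {C,T}; cost 1
[col 6] GPR: children GR:{C,T}, P:{A} ∪→ {A,C,T}; cost 1
[col 6] NY: children N:{A}, Y:{C} ∪→ {A,C}; cost 1
[col 6] NWY: children NY:{A,C}, W:{A} ∩→ {A}; cost 0
[col 6] NWYZ: children NWY:{A}, Z:{A} ∩→ {A}; cost 0
[col 6] GNPRWYZ: children GPR:{A,C,T}, NWYZ:{A} ∩→ {A}; cost 0
[col 7] GR: children G:{T}, R:{G} ∪→ {G,T}; cost 1
[col 7] GPR: children GR:{G,T}, P:{T} ∩→ {T}; cost 0
[col 7] NY: children N:{C}, Y:{T} ∪→ {C,T}; cost 1
[col 7] NWY: children NY:{C,T}, W:{A} ∪→ {A,C,T}; cost 1
[col 7] NWYZ: children NWY:{A,C,T}, Z:{C} ∩→ {C}; cost 0
[col 7] GNPRWYZ: children GPR:{T}, NWYZ:{C} ∪→ {C,T}; cost 1
per-site changes: [3, 2, 4, 4, 3, 4, 3, 4]; total = 27

A,C,G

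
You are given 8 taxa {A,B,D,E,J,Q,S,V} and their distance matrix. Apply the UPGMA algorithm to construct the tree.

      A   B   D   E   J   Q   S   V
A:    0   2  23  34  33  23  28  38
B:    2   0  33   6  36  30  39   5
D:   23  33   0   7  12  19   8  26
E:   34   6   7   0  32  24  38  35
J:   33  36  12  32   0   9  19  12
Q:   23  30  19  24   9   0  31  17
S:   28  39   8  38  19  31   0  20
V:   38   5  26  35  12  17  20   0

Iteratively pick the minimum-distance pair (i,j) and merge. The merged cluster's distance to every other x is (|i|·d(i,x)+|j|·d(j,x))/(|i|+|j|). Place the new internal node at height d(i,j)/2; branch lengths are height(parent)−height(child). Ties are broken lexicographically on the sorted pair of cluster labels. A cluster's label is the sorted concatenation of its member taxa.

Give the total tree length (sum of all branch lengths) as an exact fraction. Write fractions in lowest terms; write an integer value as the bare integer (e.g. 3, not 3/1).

2419/36

1. join A+B (d=2) ⇒ AB; edges |A|=1, |B|=1
  updated: d(AB,D)=28, d(AB,E)=20, d(AB,J)=69/2, d(AB,Q)=53/2, d(AB,S)=67/2, d(AB,V)=43/2
2. join D+E (d=7) ⇒ DE; edges |D|=7/2, |E|=7/2
  updated: d(AB,DE)=24, d(DE,J)=22, d(DE,Q)=43/2, d(DE,S)=23, d(DE,V)=61/2
3. join J+Q (d=9) ⇒ JQ; edges |J|=9/2, |Q|=9/2
  updated: d(AB,JQ)=61/2, d(DE,JQ)=87/4, d(JQ,S)=25, d(JQ,V)=29/2
4. join JQ+V (d=29/2) ⇒ JQV; edges |JQ|=11/4, |V|=29/4
  updated: d(AB,JQV)=55/2, d(DE,JQV)=74/3, d(JQV,S)=70/3
5. join DE+S (d=23) ⇒ DES; edges |DE|=8, |S|=23/2
  updated: d(AB,DES)=163/6, d(DES,JQV)=218/9
6. join DES+JQV (d=218/9) ⇒ DEJQSV; edges |DES|=11/18, |JQV|=175/36
  updated: d(AB,DEJQSV)=82/3
7. join AB+DEJQSV (d=82/3) ⇒ ABDEJQSV; edges |AB|=38/3, |DEJQSV|=14/9
final tree: ((A:1,B:1):38/3,(((D:7/2,E:7/2):8,S:23/2):11/18,((J:9/2,Q:9/2):11/4,V:29/4):175/36):14/9)
total length: 2419/36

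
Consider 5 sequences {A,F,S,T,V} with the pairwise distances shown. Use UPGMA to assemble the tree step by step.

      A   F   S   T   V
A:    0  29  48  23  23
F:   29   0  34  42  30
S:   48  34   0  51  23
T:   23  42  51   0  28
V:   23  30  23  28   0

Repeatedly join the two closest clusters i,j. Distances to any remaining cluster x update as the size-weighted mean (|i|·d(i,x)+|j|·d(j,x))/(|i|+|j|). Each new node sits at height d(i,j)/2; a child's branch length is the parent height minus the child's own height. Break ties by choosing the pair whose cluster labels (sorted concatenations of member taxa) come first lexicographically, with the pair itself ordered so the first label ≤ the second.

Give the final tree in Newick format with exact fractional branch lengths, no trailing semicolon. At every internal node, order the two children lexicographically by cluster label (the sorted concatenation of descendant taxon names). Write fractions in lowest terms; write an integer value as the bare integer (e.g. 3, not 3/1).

1. join A+T (d=23) ⇒ AT; edges |A|=23/2, |T|=23/2
  updated: d(AT,F)=71/2, d(AT,S)=99/2, d(AT,V)=51/2
2. join S+V (d=23) ⇒ SV; edges |S|=23/2, |V|=23/2
  updated: d(AT,SV)=75/2, d(F,SV)=32
3. join F+SV (d=32) ⇒ FSV; edges |F|=16, |SV|=9/2
  updated: d(AT,FSV)=221/6
4. join AT+FSV (d=221/6) ⇒ AFSTV; edges |AT|=83/12, |FSV|=29/12
final tree: ((A:23/2,T:23/2):83/12,(F:16,(S:23/2,V:23/2):9/2):29/12)
total length: 455/6

((A:23/2,T:23/2):83/12,(F:16,(S:23/2,V:23/2):9/2):29/12)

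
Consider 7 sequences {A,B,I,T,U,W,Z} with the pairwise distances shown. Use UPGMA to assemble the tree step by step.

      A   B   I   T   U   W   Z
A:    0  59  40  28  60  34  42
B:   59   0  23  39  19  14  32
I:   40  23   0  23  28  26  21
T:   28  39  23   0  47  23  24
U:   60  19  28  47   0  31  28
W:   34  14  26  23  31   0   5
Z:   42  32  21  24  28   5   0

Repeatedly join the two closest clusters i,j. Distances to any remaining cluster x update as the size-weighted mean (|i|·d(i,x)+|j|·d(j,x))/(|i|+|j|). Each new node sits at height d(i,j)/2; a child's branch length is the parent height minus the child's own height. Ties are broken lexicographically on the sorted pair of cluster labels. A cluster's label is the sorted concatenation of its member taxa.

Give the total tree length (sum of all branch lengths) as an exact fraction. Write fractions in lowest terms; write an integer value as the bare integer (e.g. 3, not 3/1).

iteration 1: select W,Z (d=5); attach at lengths (5/2, 5/2); label the merged cluster WZ
  updated: d(A,WZ)=38, d(B,WZ)=23, d(I,WZ)=47/2, d(T,WZ)=47/2, d(U,WZ)=59/2
iteration 2: select B,U (d=19); attach at lengths (19/2, 19/2); label the merged cluster BU
  updated: d(A,BU)=119/2, d(BU,I)=51/2, d(BU,T)=43, d(BU,WZ)=105/4
iteration 3: select I,T (d=23); attach at lengths (23/2, 23/2); label the merged cluster IT
  updated: d(A,IT)=34, d(BU,IT)=137/4, d(IT,WZ)=47/2
iteration 4: select IT,WZ (d=47/2); attach at lengths (1/4, 37/4); label the merged cluster ITWZ
  updated: d(A,ITWZ)=36, d(BU,ITWZ)=121/4
iteration 5: select BU,ITWZ (d=121/4); attach at lengths (45/8, 27/8); label the merged cluster BITUWZ
  updated: d(A,BITUWZ)=263/6
iteration 6: select A,BITUWZ (d=263/6); attach at lengths (263/12, 163/24); label the merged cluster ABITUWZ
final tree: (A:263/12,((B:19/2,U:19/2):45/8,((I:23/2,T:23/2):1/4,(W:5/2,Z:5/2):37/4):27/8):163/24)
total length: 2261/24

2261/24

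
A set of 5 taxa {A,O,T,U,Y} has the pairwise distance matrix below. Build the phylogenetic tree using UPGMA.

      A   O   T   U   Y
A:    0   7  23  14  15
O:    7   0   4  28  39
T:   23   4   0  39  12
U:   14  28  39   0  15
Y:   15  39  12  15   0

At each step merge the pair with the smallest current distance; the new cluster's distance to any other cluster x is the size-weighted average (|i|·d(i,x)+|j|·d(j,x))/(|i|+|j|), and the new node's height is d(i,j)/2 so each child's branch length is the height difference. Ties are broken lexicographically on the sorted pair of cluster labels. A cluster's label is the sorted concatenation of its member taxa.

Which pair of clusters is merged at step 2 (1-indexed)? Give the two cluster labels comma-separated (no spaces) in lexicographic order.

A,U

iteration 1: select O,T (d=4); attach at lengths (2, 2); label the merged cluster OT
  updated: d(A,OT)=15, d(OT,U)=67/2, d(OT,Y)=51/2
iteration 2: select A,U (d=14); attach at lengths (7, 7); label the merged cluster AU
  updated: d(AU,OT)=97/4, d(AU,Y)=15
iteration 3: select AU,Y (d=15); attach at lengths (1/2, 15/2); label the merged cluster AUY
  updated: d(AUY,OT)=74/3
iteration 4: select AUY,OT (d=74/3); attach at lengths (29/6, 31/3); label the merged cluster AOTUY
final tree: (((A:7,U:7):1/2,Y:15/2):29/6,(O:2,T:2):31/3)
total length: 247/6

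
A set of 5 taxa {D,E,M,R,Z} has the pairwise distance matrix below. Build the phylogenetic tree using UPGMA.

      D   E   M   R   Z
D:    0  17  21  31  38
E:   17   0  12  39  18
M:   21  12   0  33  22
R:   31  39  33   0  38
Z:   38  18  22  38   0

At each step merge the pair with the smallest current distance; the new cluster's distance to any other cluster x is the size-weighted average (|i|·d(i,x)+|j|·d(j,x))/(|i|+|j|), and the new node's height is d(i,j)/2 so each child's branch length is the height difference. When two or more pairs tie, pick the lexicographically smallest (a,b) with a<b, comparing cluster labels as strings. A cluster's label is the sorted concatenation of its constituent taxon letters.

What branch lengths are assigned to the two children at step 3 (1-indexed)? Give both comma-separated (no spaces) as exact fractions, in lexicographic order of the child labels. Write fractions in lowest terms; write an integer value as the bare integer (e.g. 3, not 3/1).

7/2,13

step 1: merge (E,M) at d=12; branch lengths E→6, M→6; new cluster EM
  updated: d(D,EM)=19, d(EM,R)=36, d(EM,Z)=20
step 2: merge (D,EM) at d=19; branch lengths D→19/2, EM→7/2; new cluster DEM
  updated: d(DEM,R)=103/3, d(DEM,Z)=26
step 3: merge (DEM,Z) at d=26; branch lengths DEM→7/2, Z→13; new cluster DEMZ
  updated: d(DEMZ,R)=141/4
step 4: merge (DEMZ,R) at d=141/4; branch lengths DEMZ→37/8, R→141/8; new cluster DEMRZ
final tree: (((D:19/2,(E:6,M:6):7/2):7/2,Z:13):37/8,R:141/8)
total length: 255/4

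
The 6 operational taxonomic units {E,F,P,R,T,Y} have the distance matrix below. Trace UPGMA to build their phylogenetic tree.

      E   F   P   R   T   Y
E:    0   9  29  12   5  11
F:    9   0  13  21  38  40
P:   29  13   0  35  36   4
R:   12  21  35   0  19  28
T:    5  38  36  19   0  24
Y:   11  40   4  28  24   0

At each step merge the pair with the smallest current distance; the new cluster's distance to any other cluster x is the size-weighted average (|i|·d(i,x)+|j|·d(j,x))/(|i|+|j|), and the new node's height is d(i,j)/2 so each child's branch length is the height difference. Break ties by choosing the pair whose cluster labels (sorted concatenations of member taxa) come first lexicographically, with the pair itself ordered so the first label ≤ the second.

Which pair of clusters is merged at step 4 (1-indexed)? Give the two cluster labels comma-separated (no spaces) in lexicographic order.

ERT,F

1. join P+Y (d=4) ⇒ PY; edges |P|=2, |Y|=2
  updated: d(E,PY)=20, d(F,PY)=53/2, d(PY,R)=63/2, d(PY,T)=30
2. join E+T (d=5) ⇒ ET; edges |E|=5/2, |T|=5/2
  updated: d(ET,F)=47/2, d(ET,PY)=25, d(ET,R)=31/2
3. join ET+R (d=31/2) ⇒ ERT; edges |ET|=21/4, |R|=31/4
  updated: d(ERT,F)=68/3, d(ERT,PY)=163/6
4. join ERT+F (d=68/3) ⇒ EFRT; edges |ERT|=43/12, |F|=34/3
  updated: d(EFRT,PY)=27
5. join EFRT+PY (d=27) ⇒ EFPRTY; edges |EFRT|=13/6, |PY|=23/2
final tree: ((((E:5/2,T:5/2):21/4,R:31/4):43/12,F:34/3):13/6,(P:2,Y:2):23/2)
total length: 607/12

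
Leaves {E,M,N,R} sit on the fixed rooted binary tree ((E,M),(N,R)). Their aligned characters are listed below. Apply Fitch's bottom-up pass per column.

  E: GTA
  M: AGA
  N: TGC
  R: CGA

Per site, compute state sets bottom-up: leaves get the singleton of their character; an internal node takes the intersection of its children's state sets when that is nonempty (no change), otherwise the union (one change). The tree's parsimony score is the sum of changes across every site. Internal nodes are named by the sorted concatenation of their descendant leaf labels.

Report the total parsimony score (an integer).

[col 0] EM: children E:{G}, M:{A} ∪→ {A,G}; cost 1
[col 0] NR: children N:{T}, R:{C} ∪→ {C,T}; cost 1
[col 0] EMNR: children EM:{A,G}, NR:{C,T} ∪→ {A,C,G,T}; cost 1
[col 1] EM: children E:{T}, M:{G} ∪→ {G,T}; cost 1
[col 1] NR: children N:{G}, R:{G} ∩→ {G}; cost 0
[col 1] EMNR: children EM:{G,T}, NR:{G} ∩→ {G}; cost 0
[col 2] EM: children E:{A}, M:{A} ∩→ {A}; cost 0
[col 2] NR: children N:{C}, R:{A} ∪→ {A,C}; cost 1
[col 2] EMNR: children EM:{A}, NR:{A,C} ∩→ {A}; cost 0
per-site changes: [3, 1, 1]; total = 5

5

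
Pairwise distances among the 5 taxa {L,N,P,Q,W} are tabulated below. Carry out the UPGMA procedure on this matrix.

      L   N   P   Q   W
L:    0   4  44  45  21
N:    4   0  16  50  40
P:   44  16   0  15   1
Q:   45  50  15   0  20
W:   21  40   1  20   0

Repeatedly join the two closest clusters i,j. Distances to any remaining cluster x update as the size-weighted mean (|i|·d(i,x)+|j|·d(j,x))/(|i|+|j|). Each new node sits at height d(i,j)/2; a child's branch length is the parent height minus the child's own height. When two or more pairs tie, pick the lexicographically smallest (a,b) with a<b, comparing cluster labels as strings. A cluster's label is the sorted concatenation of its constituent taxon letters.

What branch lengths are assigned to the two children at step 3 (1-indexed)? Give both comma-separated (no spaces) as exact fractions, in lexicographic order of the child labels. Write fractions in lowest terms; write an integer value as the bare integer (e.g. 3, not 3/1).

iteration 1: select P,W (d=1); attach at lengths (1/2, 1/2); label the merged cluster PW
  updated: d(L,PW)=65/2, d(N,PW)=28, d(PW,Q)=35/2
iteration 2: select L,N (d=4); attach at lengths (2, 2); label the merged cluster LN
  updated: d(LN,PW)=121/4, d(LN,Q)=95/2
iteration 3: select PW,Q (d=35/2); attach at lengths (33/4, 35/4); label the merged cluster PQW
  updated: d(LN,PQW)=36
iteration 4: select LN,PQW (d=36); attach at lengths (16, 37/4); label the merged cluster LNPQW
final tree: ((L:2,N:2):16,((P:1/2,W:1/2):33/4,Q:35/4):37/4)
total length: 189/4

33/4,35/4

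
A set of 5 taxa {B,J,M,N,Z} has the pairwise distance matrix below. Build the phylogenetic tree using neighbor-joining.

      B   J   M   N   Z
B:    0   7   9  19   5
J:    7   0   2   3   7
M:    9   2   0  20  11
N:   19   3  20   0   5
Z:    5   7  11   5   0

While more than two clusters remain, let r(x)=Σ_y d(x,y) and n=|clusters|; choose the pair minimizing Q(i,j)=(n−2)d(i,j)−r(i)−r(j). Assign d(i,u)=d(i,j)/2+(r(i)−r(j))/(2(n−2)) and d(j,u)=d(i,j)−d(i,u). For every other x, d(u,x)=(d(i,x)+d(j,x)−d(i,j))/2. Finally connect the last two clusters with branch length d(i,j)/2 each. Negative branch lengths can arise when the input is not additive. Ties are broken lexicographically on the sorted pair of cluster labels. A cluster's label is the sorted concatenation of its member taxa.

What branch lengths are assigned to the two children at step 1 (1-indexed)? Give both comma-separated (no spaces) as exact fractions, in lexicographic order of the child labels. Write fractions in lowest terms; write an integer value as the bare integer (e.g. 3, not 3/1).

1. join N+Z (d=5, Q=-60) ⇒ NZ; edges |N|=17/3, |Z|=-2/3
  updated: d(B,NZ)=19/2, d(J,NZ)=5/2, d(M,NZ)=13
2. join B+M (d=9, Q=-63/2) ⇒ BM; edges |B|=39/8, |M|=33/8
  updated: d(BM,J)=0, d(BM,NZ)=27/4
3. join BM+J (d=0, Q=-37/4) ⇒ BJM; edges |BM|=17/8, |J|=-17/8
  updated: d(BJM,NZ)=37/8
4. join BJM+NZ (d=37/8) ⇒ BJMNZ; edges |BJM|=37/16, |NZ|=37/16
final tree: (((B:39/8,M:33/8):17/8,J:-17/8):37/16,(N:17/3,Z:-2/3):37/16)
total length: 149/8

17/3,-2/3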